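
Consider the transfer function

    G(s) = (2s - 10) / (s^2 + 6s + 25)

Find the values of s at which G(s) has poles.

The poles are the roots of the denominator s^2 + 6s + 25 = 0.
Using the quadratic formula: s = (-6 ± √(-64))/2 = -3 ± 4j.

s = -3 + 4j, -3 - 4j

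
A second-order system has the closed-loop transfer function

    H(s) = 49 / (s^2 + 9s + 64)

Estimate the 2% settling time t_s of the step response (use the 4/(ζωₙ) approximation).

t_s ≈ 0.8889 s

Comparing s^2 + 9s + 64 to s^2 + 2ζωₙs + ωₙ²: ωₙ = 8 rad/s and ζ = 9/(2·8) = 0.5625.
ζωₙ = 9/2 = 4.5, so t_s ≈ 4/(ζωₙ) = 4/4.5 ≈ 0.8889 s.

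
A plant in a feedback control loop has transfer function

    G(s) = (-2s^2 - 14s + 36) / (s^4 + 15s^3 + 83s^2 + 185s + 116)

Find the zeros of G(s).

Set the numerator to zero: -2s^2 - 14s + 36 = 0, i.e. -2·(s^2 + 7s - 18) = 0.
Factoring: (s + 9)(s - 2) = 0.

s = -9, 2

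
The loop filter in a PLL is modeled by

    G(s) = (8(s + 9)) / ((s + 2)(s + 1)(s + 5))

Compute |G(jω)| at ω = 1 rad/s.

Substitute s = j1: numerator = 72 + j8, denominator = 2 + j16.
|G(j1)| = |72 + j8| / |2 + j16| = 72.443 / 16.125 ≈ 4.493.

|G(j1)| ≈ 4.493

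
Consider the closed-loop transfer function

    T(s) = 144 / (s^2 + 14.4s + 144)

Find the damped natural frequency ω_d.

Comparing s^2 + 14.4s + 144 to s^2 + 2ζωₙs + ωₙ²: ωₙ = 12 rad/s and ζ = 14.4/(2·12) = 0.6.
ζωₙ = 14.4/2 = 7.2, so ω_d = ωₙ√(1−ζ²) = √(ωₙ² − (ζωₙ)²) = √(144 − 7.2²) = √92.16 = 9.600 rad/s.

ω_d = 9.600 rad/s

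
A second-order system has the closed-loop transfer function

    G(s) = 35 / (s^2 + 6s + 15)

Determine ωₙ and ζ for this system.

Compare the denominator to the standard form s^2 + 2ζωₙs + ωₙ².
ωₙ² = 15, so ωₙ = √15 ≈ 3.873 rad/s.
2ζωₙ = 6, so ζ = 6/(2·√15) ≈ 0.7746.
With ζ = 0.7746 the response is underdamped.

ωₙ ≈ 3.873 rad/s, ζ ≈ 0.7746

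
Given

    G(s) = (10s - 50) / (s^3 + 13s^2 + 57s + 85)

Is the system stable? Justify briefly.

The denominator s^3 + 13s^2 + 57s + 85 factors as (s + 5)(s^2 + 8s + 17), giving poles at s = -5, -4 ± j.
Since all poles lie strictly in the left half-plane, the system is stable.

stable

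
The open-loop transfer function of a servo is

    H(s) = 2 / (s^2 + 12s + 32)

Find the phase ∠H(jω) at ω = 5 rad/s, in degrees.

∠H(j5) ≈ -83.35°

At s = j5: numerator = 2, denominator = 7 + j60.
∠H = ∠num − ∠den = 0° − (83.346°) = -83.35°.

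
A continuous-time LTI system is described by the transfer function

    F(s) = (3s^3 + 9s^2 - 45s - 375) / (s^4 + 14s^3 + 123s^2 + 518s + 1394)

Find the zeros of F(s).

s = -4 ± 3j, 5

Set the numerator to zero: 3s^3 + 9s^2 - 45s - 375 = 0, i.e. 3·(s^3 + 3s^2 - 15s - 125) = 0.
Factoring: (s^2 + 8s + 25)(s - 5) = 0.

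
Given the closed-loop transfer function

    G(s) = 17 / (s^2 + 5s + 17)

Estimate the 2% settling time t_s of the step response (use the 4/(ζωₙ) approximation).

Comparing s^2 + 5s + 17 to s^2 + 2ζωₙs + ωₙ²: ωₙ = √17 ≈ 4.123 rad/s and ζ = 5/(2·√17) ≈ 0.6063.
ζωₙ = 5/2 = 2.5, so t_s ≈ 4/(ζωₙ) = 4/2.5 = 1.600 s.

t_s ≈ 1.600 s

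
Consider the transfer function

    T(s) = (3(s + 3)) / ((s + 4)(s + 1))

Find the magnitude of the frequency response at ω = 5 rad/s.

|T(j5)| ≈ 0.5358

Substitute s = j5: numerator = 9 + j15, denominator = -21 + j25.
|T(j5)| = |9 + j15| / |-21 + j25| = 17.493 / 32.650 ≈ 0.5358.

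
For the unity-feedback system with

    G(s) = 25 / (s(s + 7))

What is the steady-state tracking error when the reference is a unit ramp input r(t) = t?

e_ss = 0.2800

G(s) has one pole at the origin.
This is a Type 1 system. Kv = lim_{s→0} s·G(s) = 25/7.
e_ss = 1/Kv = 1/(25/7) = 7/25 ≈ 0.2800.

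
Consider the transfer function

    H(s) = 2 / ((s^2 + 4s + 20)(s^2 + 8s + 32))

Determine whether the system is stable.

The poles can be read from the denominator factors: s = -2 ± 4j, -4 ± 4j.
Since all poles lie strictly in the left half-plane, the system is stable.

stable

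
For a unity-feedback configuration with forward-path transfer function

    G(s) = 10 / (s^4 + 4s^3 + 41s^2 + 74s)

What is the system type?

Type 1

Factor s from the denominator: s^4 + 4s^3 + 41s^2 + 74s = s·(s^3 + 4s^2 + 41s + 74).
There is 1 pole at the origin, so the system is Type 1.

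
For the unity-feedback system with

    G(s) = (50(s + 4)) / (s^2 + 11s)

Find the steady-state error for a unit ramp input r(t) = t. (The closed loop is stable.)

e_ss = 0.05500

G(s) has one pole at the origin.
This is a Type 1 system. Kv = lim_{s→0} s·G(s) = 200/11.
e_ss = 1/Kv = 1/(200/11) = 11/200 ≈ 0.05500.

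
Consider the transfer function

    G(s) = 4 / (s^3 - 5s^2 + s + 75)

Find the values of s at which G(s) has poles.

The poles are the roots of the denominator s^3 - 5s^2 + s + 75 = 0.
Trying s = -3: the polynomial evaluates to 0, so (s + 3) is a factor.
Dividing out leaves s^2 - 8s + 25 = 0.
The quadratic formula then gives s = 4 ± 3j.

s = 4 ± 3j, -3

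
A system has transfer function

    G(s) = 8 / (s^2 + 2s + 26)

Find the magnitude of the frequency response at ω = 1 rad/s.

Substitute s = j1: numerator = 8, denominator = 25 + j2.
|G(j1)| = |8| / |25 + j2| = 8 / 25.080 ≈ 0.3190.

|G(j1)| ≈ 0.3190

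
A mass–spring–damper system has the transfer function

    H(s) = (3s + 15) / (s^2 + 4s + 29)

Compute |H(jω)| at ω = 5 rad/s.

Substitute s = j5: numerator = 15 + j15, denominator = 4 + j20.
|H(j5)| = |15 + j15| / |4 + j20| = 21.213 / 20.396 ≈ 1.040.

|H(j5)| ≈ 1.040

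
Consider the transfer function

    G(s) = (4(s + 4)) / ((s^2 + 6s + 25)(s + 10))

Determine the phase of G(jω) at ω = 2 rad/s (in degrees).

∠G(j2) ≈ -14.49°

At s = j2: numerator = 16 + j8, denominator = 186 + j162.
∠G = ∠num − ∠den = 26.565° − (41.055°) = -14.49°.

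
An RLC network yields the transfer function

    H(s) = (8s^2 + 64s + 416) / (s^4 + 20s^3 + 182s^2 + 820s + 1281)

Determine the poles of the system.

The poles are the roots of the denominator s^4 + 20s^3 + 182s^2 + 820s + 1281 = 0.
Trying s = -3: the polynomial evaluates to 0, so (s + 3) is a factor.
Dividing out leaves s^3 + 17s^2 + 131s + 427 = 0.
This factors further as (s^2 + 10s + 61)(s + 7) = 0.

s = -5 + 6j, -5 - 6j, -3, -7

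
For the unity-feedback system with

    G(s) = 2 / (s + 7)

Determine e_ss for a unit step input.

e_ss = 0.7778

G(s) has no poles at the origin.
This is a Type 0 system. Kp = lim_{s→0} G(s) = 2/7.
e_ss = 1/(1 + Kp) = 1/(1 + 2/7) = 7/9 ≈ 0.7778.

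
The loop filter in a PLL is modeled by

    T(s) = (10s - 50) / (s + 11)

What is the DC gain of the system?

T(0) = -50/11 ≈ -4.545

Set s = 0: T(0) = (-50) / (11) = -50/11.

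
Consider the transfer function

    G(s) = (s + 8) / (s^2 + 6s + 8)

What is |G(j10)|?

|G(j10)| ≈ 0.1166

Substitute s = j10: numerator = 8 + j10, denominator = -92 + j60.
|G(j10)| = |8 + j10| / |-92 + j60| = 12.806 / 109.84 ≈ 0.1166.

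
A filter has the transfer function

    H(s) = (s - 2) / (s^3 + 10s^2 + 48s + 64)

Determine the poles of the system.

s = -4 ± 4j, -2

The poles are the roots of the denominator s^3 + 10s^2 + 48s + 64 = 0.
Trying s = -2: the polynomial evaluates to 0, so (s + 2) is a factor.
Dividing out leaves s^2 + 8s + 32 = 0.
The quadratic formula then gives s = -4 ± 4j.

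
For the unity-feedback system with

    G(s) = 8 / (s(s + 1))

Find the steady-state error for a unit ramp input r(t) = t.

G(s) has one pole at the origin.
This is a Type 1 system. Kv = lim_{s→0} s·G(s) = 8/1.
e_ss = 1/Kv = 1/(8) = 1/8 ≈ 0.1250.

e_ss = 0.1250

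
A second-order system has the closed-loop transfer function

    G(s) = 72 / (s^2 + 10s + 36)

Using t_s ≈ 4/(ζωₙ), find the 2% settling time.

Comparing s^2 + 10s + 36 to s^2 + 2ζωₙs + ωₙ²: ωₙ = 6 rad/s and ζ = 10/(2·6) ≈ 0.8333.
ζωₙ = 10/2 = 5, so t_s ≈ 4/(ζωₙ) = 4/5 = 0.8000 s.

t_s ≈ 0.8000 s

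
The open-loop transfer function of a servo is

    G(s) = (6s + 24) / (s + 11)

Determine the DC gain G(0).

G(0) = 24/11 ≈ 2.182

Set s = 0: G(0) = (24) / (11) = 24/11.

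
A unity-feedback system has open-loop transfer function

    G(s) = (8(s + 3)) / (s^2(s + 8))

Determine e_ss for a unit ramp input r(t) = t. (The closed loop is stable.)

e_ss = 0

G(s) has 2 poles at the origin.
This is a Type 2 system; for a ramp input the steady-state error is zero.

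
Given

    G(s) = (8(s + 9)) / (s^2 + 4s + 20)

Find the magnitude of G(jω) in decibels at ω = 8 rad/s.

|G(j8)|_dB ≈ 4.96 dB

Substitute s = j8: numerator = 72 + j64, denominator = -44 + j32.
|G(j8)| = |72 + j64| / |-44 + j32| = 96.333 / 54.406 ≈ 1.771.
In decibels: 20·log₁₀(1.771) ≈ 4.96 dB.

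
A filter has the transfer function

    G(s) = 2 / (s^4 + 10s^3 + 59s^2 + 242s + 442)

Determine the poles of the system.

The poles are the roots of the denominator s^4 + 10s^3 + 59s^2 + 242s + 442 = 0.
No real roots exist; factor into two real quadratics: (s^2 + 8s + 17)(s^2 + 2s + 26) = 0.
Each quadratic gives a conjugate pair via the quadratic formula.

s = -4 ± j, -1 ± 5j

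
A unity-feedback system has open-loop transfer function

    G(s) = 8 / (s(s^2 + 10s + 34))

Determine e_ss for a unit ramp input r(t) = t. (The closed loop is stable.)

G(s) has one pole at the origin.
This is a Type 1 system. Kv = lim_{s→0} s·G(s) = 8/34 = 4/17.
e_ss = 1/Kv = 1/(4/17) = 17/4 ≈ 4.250.

e_ss = 4.250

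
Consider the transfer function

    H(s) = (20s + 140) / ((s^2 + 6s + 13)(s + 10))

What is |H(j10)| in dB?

|H(j10)|_dB ≈ -15.7 dB

Substitute s = j10: numerator = 140 + j200, denominator = -1470 - j270.
|H(j10)| = |140 + j200| / |-1470 - j270| = 244.13 / 1494.6 ≈ 0.1633.
In decibels: 20·log₁₀(0.1633) ≈ -15.7 dB.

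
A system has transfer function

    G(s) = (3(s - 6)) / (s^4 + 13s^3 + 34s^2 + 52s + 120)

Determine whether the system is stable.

marginally stable

The denominator s^4 + 13s^3 + 34s^2 + 52s + 120 factors as (s^2 + 4)(s + 10)(s + 3), giving poles at s = ±2j, -10, -3.
Since the simple pole(s) at s = 2j, -2j lie on the jω-axis with none in the right half-plane, the system is marginally stable.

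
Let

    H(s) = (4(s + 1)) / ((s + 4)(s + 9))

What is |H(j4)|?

|H(j4)| ≈ 0.2960

Substitute s = j4: numerator = 4 + j16, denominator = 20 + j52.
|H(j4)| = |4 + j16| / |20 + j52| = 16.492 / 55.714 ≈ 0.2960.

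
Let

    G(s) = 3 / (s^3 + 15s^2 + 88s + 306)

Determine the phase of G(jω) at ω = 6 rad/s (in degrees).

At s = j6: numerator = 3, denominator = -234 + j312.
∠G = ∠num − ∠den = 0° − (126.87°) = -126.9°.

∠G(j6) ≈ -126.9°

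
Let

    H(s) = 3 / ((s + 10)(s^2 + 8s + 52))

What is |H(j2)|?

Substitute s = j2: numerator = 3, denominator = 448 + j256.
|H(j2)| = |3| / |448 + j256| = 3 / 515.98 ≈ 0.005814.

|H(j2)| ≈ 0.005814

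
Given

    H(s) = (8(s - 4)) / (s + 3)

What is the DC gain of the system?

H(0) = -32/3 ≈ -10.67

At s = 0 each factor (s + a) contributes a and each (s^2 + bs + c) contributes c.
H(0) = 8·(-4) / ((3)) = -32/3 = -32/3.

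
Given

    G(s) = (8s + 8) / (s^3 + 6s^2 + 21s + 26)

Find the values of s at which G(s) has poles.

s = -2 + 3j, -2 - 3j, -2

The poles are the roots of the denominator s^3 + 6s^2 + 21s + 26 = 0.
Trying s = -2: the polynomial evaluates to 0, so (s + 2) is a factor.
Dividing out leaves s^2 + 4s + 13 = 0.
The quadratic formula then gives s = -2 ± 3j.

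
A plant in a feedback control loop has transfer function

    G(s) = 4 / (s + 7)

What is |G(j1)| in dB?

Substitute s = j1: numerator = 4, denominator = 7 + j1.
|G(j1)| = |4| / |7 + j1| = 4 / 7.0711 ≈ 0.5657.
In decibels: 20·log₁₀(0.5657) ≈ -4.95 dB.

|G(j1)|_dB ≈ -4.95 dB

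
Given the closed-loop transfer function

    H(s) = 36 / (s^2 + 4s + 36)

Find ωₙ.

Compare the denominator to the standard form s^2 + 2ζωₙs + ωₙ².
ωₙ² = 36, so ωₙ = 6 rad/s.

ωₙ = 6 rad/s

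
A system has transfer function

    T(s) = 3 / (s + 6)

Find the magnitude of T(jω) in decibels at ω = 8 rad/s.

Substitute s = j8: numerator = 3, denominator = 6 + j8.
|T(j8)| = |3| / |6 + j8| = 3 / 10 = 0.3000.
In decibels: 20·log₁₀(0.3000) ≈ -10.5 dB.

|T(j8)|_dB ≈ -10.5 dB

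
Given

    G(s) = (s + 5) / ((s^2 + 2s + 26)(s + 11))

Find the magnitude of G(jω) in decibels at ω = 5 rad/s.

|G(j5)|_dB ≈ -24.7 dB

Substitute s = j5: numerator = 5 + j5, denominator = -39 + j115.
|G(j5)| = |5 + j5| / |-39 + j115| = 7.0711 / 121.43 ≈ 0.05823.
In decibels: 20·log₁₀(0.05823) ≈ -24.7 dB.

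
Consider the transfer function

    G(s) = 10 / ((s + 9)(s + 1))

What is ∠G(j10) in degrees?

At s = j10: numerator = 10, denominator = -91 + j100.
∠G = ∠num − ∠den = 0° − (132.30°) = -132.3°.

∠G(j10) ≈ -132.3°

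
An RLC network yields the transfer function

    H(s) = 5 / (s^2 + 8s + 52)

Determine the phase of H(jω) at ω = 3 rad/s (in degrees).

At s = j3: numerator = 5, denominator = 43 + j24.
∠H = ∠num − ∠den = 0° − (29.168°) = -29.17°.

∠H(j3) ≈ -29.17°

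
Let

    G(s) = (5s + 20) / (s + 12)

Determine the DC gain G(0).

Set s = 0: G(0) = (20) / (12) = 5/3.

G(0) = 5/3 ≈ 1.667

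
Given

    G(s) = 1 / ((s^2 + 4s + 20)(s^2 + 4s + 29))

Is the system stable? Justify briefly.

The poles can be read from the denominator factors: s = -2 + 4j, -2 - 4j, -2 + 5j, -2 - 5j.
Since all poles lie strictly in the left half-plane, the system is stable.

stable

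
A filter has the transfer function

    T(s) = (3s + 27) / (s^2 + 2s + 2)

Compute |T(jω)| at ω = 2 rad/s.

|T(j2)| ≈ 6.185

Substitute s = j2: numerator = 27 + j6, denominator = -2 + j4.
|T(j2)| = |27 + j6| / |-2 + j4| = 27.659 / 4.4721 ≈ 6.185.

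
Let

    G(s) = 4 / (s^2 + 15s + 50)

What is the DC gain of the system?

Set s = 0: G(0) = (4) / (50) = 2/25.

G(0) = 2/25 ≈ 0.08000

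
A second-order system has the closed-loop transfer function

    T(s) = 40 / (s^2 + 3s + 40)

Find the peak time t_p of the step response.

Comparing s^2 + 3s + 40 to s^2 + 2ζωₙs + ωₙ²: ωₙ = √40 ≈ 6.325 rad/s and ζ = 3/(2·√40) ≈ 0.2372.
ζωₙ = 3/2 = 1.5, so ω_d = ωₙ√(1−ζ²) = √(ωₙ² − (ζωₙ)²) = √(40 − 1.5²) = √37.75 ≈ 6.144 rad/s.
t_p = π/ω_d = π/6.144 ≈ 0.5113 s.

t_p ≈ 0.5113 s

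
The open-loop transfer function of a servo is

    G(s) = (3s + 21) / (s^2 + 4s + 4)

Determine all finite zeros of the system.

s = -7

Set the numerator to zero: 3s + 21 = 0, i.e. 3·(s + 7) = 0.
So s = -7.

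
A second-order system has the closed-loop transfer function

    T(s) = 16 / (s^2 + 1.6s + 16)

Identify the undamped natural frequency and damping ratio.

ωₙ = 4 rad/s, ζ = 0.2

Compare the denominator to the standard form s^2 + 2ζωₙs + ωₙ².
ωₙ² = 16, so ωₙ = 4 rad/s.
2ζωₙ = 1.6, so ζ = 1.6/(2·4) = 0.2.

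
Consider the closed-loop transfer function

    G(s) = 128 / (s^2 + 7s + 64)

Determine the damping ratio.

ζ = 0.4375

Compare the denominator to the standard form s^2 + 2ζωₙs + ωₙ².
ωₙ² = 64, so ωₙ = 8 rad/s.
2ζωₙ = 7, so ζ = 7/(2·8) = 0.4375.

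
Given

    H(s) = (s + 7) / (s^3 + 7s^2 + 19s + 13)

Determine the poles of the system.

The poles are the roots of the denominator s^3 + 7s^2 + 19s + 13 = 0.
Trying s = -1: the polynomial evaluates to 0, so (s + 1) is a factor.
Dividing out leaves s^2 + 6s + 13 = 0.
The quadratic formula then gives s = -3 ± 2j.

s = -3 + 2j, -3 - 2j, -1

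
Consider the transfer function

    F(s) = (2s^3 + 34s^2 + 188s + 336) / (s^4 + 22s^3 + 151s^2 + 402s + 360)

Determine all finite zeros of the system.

Set the numerator to zero: 2s^3 + 34s^2 + 188s + 336 = 0, i.e. 2·(s^3 + 17s^2 + 94s + 168) = 0.
Factoring: (s + 6)(s + 7)(s + 4) = 0.

s = -6, -7, -4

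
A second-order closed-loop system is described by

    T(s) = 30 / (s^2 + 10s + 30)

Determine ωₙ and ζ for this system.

ωₙ ≈ 5.477 rad/s, ζ ≈ 0.9129

Compare the denominator to the standard form s^2 + 2ζωₙs + ωₙ².
ωₙ² = 30, so ωₙ = √30 ≈ 5.477 rad/s.
2ζωₙ = 10, so ζ = 10/(2·√30) ≈ 0.9129.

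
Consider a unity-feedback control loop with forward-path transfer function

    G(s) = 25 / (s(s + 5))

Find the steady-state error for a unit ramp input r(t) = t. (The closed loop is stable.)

G(s) has one pole at the origin.
This is a Type 1 system. Kv = lim_{s→0} s·G(s) = 25/5 = 5.
e_ss = 1/Kv = 1/(5) = 1/5 ≈ 0.2000.

e_ss = 0.2000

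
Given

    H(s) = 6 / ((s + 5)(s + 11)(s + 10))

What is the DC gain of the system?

Set s = 0: H(0) = (6) / (550) = 3/275.

H(0) = 3/275 ≈ 0.01091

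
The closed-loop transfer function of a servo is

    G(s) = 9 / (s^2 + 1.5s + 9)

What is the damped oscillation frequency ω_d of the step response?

Comparing s^2 + 1.5s + 9 to s^2 + 2ζωₙs + ωₙ²: ωₙ = 3 rad/s and ζ = 1.5/(2·3) = 0.25.
ζωₙ = 1.5/2 = 0.75, so ω_d = ωₙ√(1−ζ²) = √(ωₙ² − (ζωₙ)²) = √(9 − 0.75²) = √8.4375 ≈ 2.905 rad/s.

ω_d ≈ 2.905 rad/s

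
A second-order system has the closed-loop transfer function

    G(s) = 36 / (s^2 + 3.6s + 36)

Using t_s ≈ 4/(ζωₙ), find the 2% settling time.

t_s ≈ 2.222 s

Comparing s^2 + 3.6s + 36 to s^2 + 2ζωₙs + ωₙ²: ωₙ = 6 rad/s and ζ = 3.6/(2·6) = 0.3.
ζωₙ = 3.6/2 = 1.8, so t_s ≈ 4/(ζωₙ) = 4/1.8 ≈ 2.222 s.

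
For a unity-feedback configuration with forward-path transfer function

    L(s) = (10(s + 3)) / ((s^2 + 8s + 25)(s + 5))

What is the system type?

Type 0

The denominator has no factor of s at the origin — no free integrator — so this is a Type 0 system.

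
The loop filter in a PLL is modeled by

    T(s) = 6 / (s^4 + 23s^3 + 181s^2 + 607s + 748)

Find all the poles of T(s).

s = -4 + j, -4 - j, -4, -11

The poles are the roots of the denominator s^4 + 23s^3 + 181s^2 + 607s + 748 = 0.
Trying s = -4: the polynomial evaluates to 0, so (s + 4) is a factor.
Dividing out leaves s^3 + 19s^2 + 105s + 187 = 0.
This factors further as (s^2 + 8s + 17)(s + 11) = 0.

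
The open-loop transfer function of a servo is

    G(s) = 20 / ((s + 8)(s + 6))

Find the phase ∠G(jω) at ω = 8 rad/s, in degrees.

At s = j8: numerator = 20, denominator = -16 + j112.
∠G = ∠num − ∠den = 0° − (98.130°) = -98.13°.

∠G(j8) ≈ -98.13°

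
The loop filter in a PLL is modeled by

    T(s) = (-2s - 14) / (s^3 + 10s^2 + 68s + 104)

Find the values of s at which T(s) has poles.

s = -2, -4 + 6j, -4 - 6j

The poles are the roots of the denominator s^3 + 10s^2 + 68s + 104 = 0.
Trying s = -2: the polynomial evaluates to 0, so (s + 2) is a factor.
Dividing out leaves s^2 + 8s + 52 = 0.
The quadratic formula then gives s = -4 ± 6j.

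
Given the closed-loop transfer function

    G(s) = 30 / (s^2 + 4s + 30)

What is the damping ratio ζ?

ζ ≈ 0.3651

Compare the denominator to the standard form s^2 + 2ζωₙs + ωₙ².
ωₙ² = 30, so ωₙ = √30 ≈ 5.477 rad/s.
2ζωₙ = 4, so ζ = 4/(2·√30) ≈ 0.3651.
With ζ = 0.3651 the response is underdamped.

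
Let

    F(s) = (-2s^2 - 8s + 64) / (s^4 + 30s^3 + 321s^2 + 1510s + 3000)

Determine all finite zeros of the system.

s = -8, 4

Set the numerator to zero: -2s^2 - 8s + 64 = 0, i.e. -2·(s^2 + 4s - 32) = 0.
Factoring: (s + 8)(s - 4) = 0.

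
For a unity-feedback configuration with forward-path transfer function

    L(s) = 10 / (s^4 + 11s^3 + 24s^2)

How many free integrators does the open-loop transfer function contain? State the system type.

Factor s from the denominator: s^4 + 11s^3 + 24s^2 = s^2·(s^2 + 11s + 24).
There are 2 poles at the origin, so the system is Type 2.

Type 2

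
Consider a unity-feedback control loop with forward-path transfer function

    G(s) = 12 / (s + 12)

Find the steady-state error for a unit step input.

G(s) has no poles at the origin.
This is a Type 0 system. Kp = lim_{s→0} G(s) = 12/12 = 1.
e_ss = 1/(1 + Kp) = 1/(1 + 1) = 1/2 ≈ 0.5000.

e_ss = 0.5000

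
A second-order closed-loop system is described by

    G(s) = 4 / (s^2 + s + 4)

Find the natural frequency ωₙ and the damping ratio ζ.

Compare the denominator to the standard form s^2 + 2ζωₙs + ωₙ².
ωₙ² = 4, so ωₙ = 2 rad/s.
2ζωₙ = 1, so ζ = 1/(2·2) = 0.25.

ωₙ = 2 rad/s, ζ = 0.25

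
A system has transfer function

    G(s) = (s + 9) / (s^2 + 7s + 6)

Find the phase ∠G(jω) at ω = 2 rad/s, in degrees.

At s = j2: numerator = 9 + j2, denominator = 2 + j14.
∠G = ∠num − ∠den = 12.529° − (81.870°) = -69.34°.

∠G(j2) ≈ -69.34°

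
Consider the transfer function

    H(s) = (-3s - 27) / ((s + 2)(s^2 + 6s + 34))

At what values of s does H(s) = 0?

Set the numerator to zero: -3s - 27 = 0, i.e. -3·(s + 9) = 0.
So s = -9.

s = -9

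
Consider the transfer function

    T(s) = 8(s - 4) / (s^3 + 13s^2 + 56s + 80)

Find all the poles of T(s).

The poles are the roots of the denominator s^3 + 13s^2 + 56s + 80 = 0.
Trying s = -4: the polynomial evaluates to 0, so (s + 4) is a factor.
Dividing out leaves s^2 + 9s + 20 = 0.
Factoring the quadratic: (s + 4)(s + 5) = 0.

s = -4, -4, -5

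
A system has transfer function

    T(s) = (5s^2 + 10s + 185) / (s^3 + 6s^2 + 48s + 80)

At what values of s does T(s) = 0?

Set the numerator to zero: 5s^2 + 10s + 185 = 0, i.e. 5·(s^2 + 2s + 37) = 0.
Factoring: (s^2 + 2s + 37) = 0.

s = -1 ± 6j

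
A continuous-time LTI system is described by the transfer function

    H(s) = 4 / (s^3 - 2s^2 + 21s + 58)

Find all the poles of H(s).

s = -2, 2 + 5j, 2 - 5j

The poles are the roots of the denominator s^3 - 2s^2 + 21s + 58 = 0.
Trying s = -2: the polynomial evaluates to 0, so (s + 2) is a factor.
Dividing out leaves s^2 - 4s + 29 = 0.
The quadratic formula then gives s = 2 ± 5j.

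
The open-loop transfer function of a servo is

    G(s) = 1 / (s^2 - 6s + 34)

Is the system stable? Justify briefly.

unstable

The poles can be read from the denominator factors: s = 3 ± 5j.
Since the pole(s) at s = 3 + 5j, 3 - 5j lie in the right half-plane, the system is unstable.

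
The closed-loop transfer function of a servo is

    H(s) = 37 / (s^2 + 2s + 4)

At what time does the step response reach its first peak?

Comparing s^2 + 2s + 4 to s^2 + 2ζωₙs + ωₙ²: ωₙ = 2 rad/s and ζ = 2/(2·2) = 0.5.
ζωₙ = 2/2 = 1, so ω_d = ωₙ√(1−ζ²) = √(ωₙ² − (ζωₙ)²) = √(4 − 1²) = √3 ≈ 1.732 rad/s.
t_p = π/ω_d = π/1.732 ≈ 1.814 s.

t_p ≈ 1.814 s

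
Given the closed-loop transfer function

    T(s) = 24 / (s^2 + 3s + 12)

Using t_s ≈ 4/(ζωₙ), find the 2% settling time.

t_s ≈ 2.667 s

Comparing s^2 + 3s + 12 to s^2 + 2ζωₙs + ωₙ²: ωₙ = √12 ≈ 3.464 rad/s and ζ = 3/(2·√12) ≈ 0.4330.
ζωₙ = 3/2 = 1.5, so t_s ≈ 4/(ζωₙ) = 4/1.5 ≈ 2.667 s.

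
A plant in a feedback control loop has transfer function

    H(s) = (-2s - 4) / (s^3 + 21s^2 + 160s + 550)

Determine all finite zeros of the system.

Set the numerator to zero: -2s - 4 = 0, i.e. -2·(s + 2) = 0.
So s = -2.

s = -2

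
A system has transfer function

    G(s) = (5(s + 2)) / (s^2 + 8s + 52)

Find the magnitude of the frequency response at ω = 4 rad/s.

|G(j4)| ≈ 0.4642

Substitute s = j4: numerator = 10 + j20, denominator = 36 + j32.
|G(j4)| = |10 + j20| / |36 + j32| = 22.361 / 48.166 ≈ 0.4642.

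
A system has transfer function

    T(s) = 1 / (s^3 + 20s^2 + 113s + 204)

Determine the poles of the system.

s = -4 + j, -4 - j, -12

The poles are the roots of the denominator s^3 + 20s^2 + 113s + 204 = 0.
Trying s = -12: the polynomial evaluates to 0, so (s + 12) is a factor.
Dividing out leaves s^2 + 8s + 17 = 0.
The quadratic formula then gives s = -4 ± 1j.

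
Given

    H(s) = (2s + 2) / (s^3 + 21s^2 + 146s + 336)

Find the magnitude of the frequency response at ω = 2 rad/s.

Substitute s = j2: numerator = 2 + j4, denominator = 252 + j284.
|H(j2)| = |2 + j4| / |252 + j284| = 4.4721 / 379.68 ≈ 0.01178.

|H(j2)| ≈ 0.01178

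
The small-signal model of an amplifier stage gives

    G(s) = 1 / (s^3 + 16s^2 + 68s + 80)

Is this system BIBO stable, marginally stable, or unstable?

The denominator s^3 + 16s^2 + 68s + 80 factors as (s + 4)(s + 2)(s + 10), giving poles at s = -4, -2, -10.
Since all poles lie strictly in the left half-plane, the system is stable.

stable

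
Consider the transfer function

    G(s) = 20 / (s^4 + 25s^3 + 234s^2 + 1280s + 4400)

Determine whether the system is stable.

stable

The denominator s^4 + 25s^3 + 234s^2 + 1280s + 4400 factors as (s + 10)(s^2 + 4s + 40)(s + 11), giving poles at s = -10, -2 ± 6j, -11.
Since all poles lie strictly in the left half-plane, the system is stable.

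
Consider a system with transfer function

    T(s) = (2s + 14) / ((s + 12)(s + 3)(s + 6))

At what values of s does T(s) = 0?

s = -7

Set the numerator to zero: 2s + 14 = 0, i.e. 2·(s + 7) = 0.
So s = -7.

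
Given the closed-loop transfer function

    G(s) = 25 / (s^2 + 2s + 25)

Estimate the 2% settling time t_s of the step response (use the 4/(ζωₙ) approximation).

t_s ≈ 4 s

Comparing s^2 + 2s + 25 to s^2 + 2ζωₙs + ωₙ²: ωₙ = 5 rad/s and ζ = 2/(2·5) = 0.2.
ζωₙ = 2/2 = 1, so t_s ≈ 4/(ζωₙ) = 4/1 = 4 s.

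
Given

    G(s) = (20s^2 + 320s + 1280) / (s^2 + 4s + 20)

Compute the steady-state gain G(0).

G(0) = 64

Set s = 0: G(0) = (1280) / (20) = 64.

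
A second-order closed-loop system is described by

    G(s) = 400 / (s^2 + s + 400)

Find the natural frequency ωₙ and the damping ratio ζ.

ωₙ = 20 rad/s, ζ = 0.025

Compare the denominator to the standard form s^2 + 2ζωₙs + ωₙ².
ωₙ² = 400, so ωₙ = 20 rad/s.
2ζωₙ = 1, so ζ = 1/(2·20) = 0.025.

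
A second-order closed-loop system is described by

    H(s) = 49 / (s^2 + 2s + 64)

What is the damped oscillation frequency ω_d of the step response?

Comparing s^2 + 2s + 64 to s^2 + 2ζωₙs + ωₙ²: ωₙ = 8 rad/s and ζ = 2/(2·8) = 0.125.
ζωₙ = 2/2 = 1, so ω_d = ωₙ√(1−ζ²) = √(ωₙ² − (ζωₙ)²) = √(64 − 1²) = √63 ≈ 7.937 rad/s.

ω_d ≈ 7.937 rad/s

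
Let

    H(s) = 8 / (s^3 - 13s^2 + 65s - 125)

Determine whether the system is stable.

The denominator s^3 - 13s^2 + 65s - 125 factors as (s^2 - 8s + 25)(s - 5), giving poles at s = 4 + 3j, 4 - 3j, 5.
Since the pole(s) at s = 4 + 3j, 4 - 3j, 5 lie in the right half-plane, the system is unstable.

unstable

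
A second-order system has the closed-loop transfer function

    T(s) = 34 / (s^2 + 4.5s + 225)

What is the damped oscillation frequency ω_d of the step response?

Comparing s^2 + 4.5s + 225 to s^2 + 2ζωₙs + ωₙ²: ωₙ = 15 rad/s and ζ = 4.5/(2·15) = 0.15.
ζωₙ = 4.5/2 = 2.25, so ω_d = ωₙ√(1−ζ²) = √(ωₙ² − (ζωₙ)²) = √(225 − 2.25²) = √219.9375 ≈ 14.83 rad/s.

ω_d ≈ 14.83 rad/s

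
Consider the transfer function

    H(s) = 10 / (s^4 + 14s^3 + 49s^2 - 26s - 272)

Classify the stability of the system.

The denominator s^4 + 14s^3 + 49s^2 - 26s - 272 factors as (s - 2)(s^2 + 8s + 17)(s + 8), giving poles at s = 2, -4 + j, -4 - j, -8.
Since the pole(s) at s = 2 lie in the right half-plane, the system is unstable.

unstable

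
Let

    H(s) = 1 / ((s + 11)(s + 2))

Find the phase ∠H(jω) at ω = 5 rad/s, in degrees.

At s = j5: numerator = 1, denominator = -3 + j65.
∠H = ∠num − ∠den = 0° − (92.643°) = -92.64°.

∠H(j5) ≈ -92.64°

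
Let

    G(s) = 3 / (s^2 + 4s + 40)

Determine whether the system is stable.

stable

The denominator s^2 + 4s + 40 factors as (s^2 + 4s + 40), giving poles at s = -2 + 6j, -2 - 6j.
Since all poles lie strictly in the left half-plane, the system is stable.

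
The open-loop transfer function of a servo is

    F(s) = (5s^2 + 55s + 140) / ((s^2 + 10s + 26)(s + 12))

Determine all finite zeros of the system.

Set the numerator to zero: 5s^2 + 55s + 140 = 0, i.e. 5·(s^2 + 11s + 28) = 0.
Factoring: (s + 4)(s + 7) = 0.

s = -4, -7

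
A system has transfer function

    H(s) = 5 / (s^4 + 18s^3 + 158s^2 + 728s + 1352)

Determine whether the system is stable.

The denominator s^4 + 18s^3 + 158s^2 + 728s + 1352 factors as (s^2 + 8s + 52)(s^2 + 10s + 26), giving poles at s = -4 ± 6j, -5 ± j.
Since all poles lie strictly in the left half-plane, the system is stable.

stable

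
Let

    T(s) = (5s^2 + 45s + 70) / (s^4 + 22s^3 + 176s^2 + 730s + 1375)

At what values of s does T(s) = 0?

Set the numerator to zero: 5s^2 + 45s + 70 = 0, i.e. 5·(s^2 + 9s + 14) = 0.
Factoring: (s + 7)(s + 2) = 0.

s = -7, -2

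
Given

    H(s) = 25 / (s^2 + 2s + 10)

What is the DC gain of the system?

H(0) = 5/2 ≈ 2.500

Set s = 0: H(0) = (25) / (10) = 5/2.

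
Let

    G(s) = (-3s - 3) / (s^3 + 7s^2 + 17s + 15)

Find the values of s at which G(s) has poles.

s = -3, -2 ± j

The poles are the roots of the denominator s^3 + 7s^2 + 17s + 15 = 0.
Trying s = -3: the polynomial evaluates to 0, so (s + 3) is a factor.
Dividing out leaves s^2 + 4s + 5 = 0.
The quadratic formula then gives s = -2 ± 1j.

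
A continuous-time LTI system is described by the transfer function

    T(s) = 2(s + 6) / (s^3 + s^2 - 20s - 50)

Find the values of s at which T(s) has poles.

s = -3 + j, -3 - j, 5

The poles are the roots of the denominator s^3 + s^2 - 20s - 50 = 0.
Trying s = 5: the polynomial evaluates to 0, so (s - 5) is a factor.
Dividing out leaves s^2 + 6s + 10 = 0.
The quadratic formula then gives s = -3 ± 1j.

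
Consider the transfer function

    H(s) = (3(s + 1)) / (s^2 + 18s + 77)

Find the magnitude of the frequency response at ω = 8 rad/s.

|H(j8)| ≈ 0.1673

Substitute s = j8: numerator = 3 + j24, denominator = 13 + j144.
|H(j8)| = |3 + j24| / |13 + j144| = 24.187 / 144.59 ≈ 0.1673.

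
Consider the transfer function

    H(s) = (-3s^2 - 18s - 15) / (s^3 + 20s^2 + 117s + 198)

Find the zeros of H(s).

s = -1, -5

Set the numerator to zero: -3s^2 - 18s - 15 = 0, i.e. -3·(s^2 + 6s + 5) = 0.
Factoring: (s + 1)(s + 5) = 0.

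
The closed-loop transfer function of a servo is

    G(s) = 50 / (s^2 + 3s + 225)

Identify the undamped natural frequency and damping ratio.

Compare the denominator to the standard form s^2 + 2ζωₙs + ωₙ².
ωₙ² = 225, so ωₙ = 15 rad/s.
2ζωₙ = 3, so ζ = 3/(2·15) = 0.1.
With ζ = 0.1 the response is underdamped.

ωₙ = 15 rad/s, ζ = 0.1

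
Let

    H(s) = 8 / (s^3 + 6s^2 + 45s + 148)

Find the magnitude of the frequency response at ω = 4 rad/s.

Substitute s = j4: numerator = 8, denominator = 52 + j116.
|H(j4)| = |8| / |52 + j116| = 8 / 127.12 ≈ 0.06293.

|H(j4)| ≈ 0.06293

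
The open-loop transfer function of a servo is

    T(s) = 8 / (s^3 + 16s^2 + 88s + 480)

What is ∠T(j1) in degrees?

At s = j1: numerator = 8, denominator = 464 + j87.
∠T = ∠num − ∠den = 0° − (10.620°) = -10.62°.

∠T(j1) ≈ -10.62°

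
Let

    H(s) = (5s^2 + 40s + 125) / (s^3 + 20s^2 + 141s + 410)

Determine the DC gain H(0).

H(0) = 25/82 ≈ 0.3049

Set s = 0: H(0) = (125) / (410) = 25/82.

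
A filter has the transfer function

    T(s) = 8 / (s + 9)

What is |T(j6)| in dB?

|T(j6)|_dB ≈ -2.62 dB

Substitute s = j6: numerator = 8, denominator = 9 + j6.
|T(j6)| = |8| / |9 + j6| = 8 / 10.817 ≈ 0.7396.
In decibels: 20·log₁₀(0.7396) ≈ -2.62 dB.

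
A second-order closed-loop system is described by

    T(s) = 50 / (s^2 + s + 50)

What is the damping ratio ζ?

ζ ≈ 0.07071

Compare the denominator to the standard form s^2 + 2ζωₙs + ωₙ².
ωₙ² = 50, so ωₙ = √50 ≈ 7.071 rad/s.
2ζωₙ = 1, so ζ = 1/(2·√50) ≈ 0.07071.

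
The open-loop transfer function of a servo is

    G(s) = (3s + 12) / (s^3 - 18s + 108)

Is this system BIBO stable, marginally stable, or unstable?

The denominator s^3 - 18s + 108 factors as (s^2 - 6s + 18)(s + 6), giving poles at s = 3 ± 3j, -6.
Since the pole(s) at s = 3 ± 3j lie in the right half-plane, the system is unstable.

unstable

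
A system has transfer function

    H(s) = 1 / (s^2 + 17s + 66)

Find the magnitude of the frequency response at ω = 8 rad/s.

Substitute s = j8: numerator = 1, denominator = 2 + j136.
|H(j8)| = |1| / |2 + j136| = 1 / 136.01 ≈ 0.007352.

|H(j8)| ≈ 0.007352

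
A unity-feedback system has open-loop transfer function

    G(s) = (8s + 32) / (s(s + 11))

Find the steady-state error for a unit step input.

G(s) has one pole at the origin.
This is a Type 1 system; for a step input the steady-state error is zero.

e_ss = 0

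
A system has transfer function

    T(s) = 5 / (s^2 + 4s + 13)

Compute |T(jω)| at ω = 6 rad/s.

Substitute s = j6: numerator = 5, denominator = -23 + j24.
|T(j6)| = |5| / |-23 + j24| = 5 / 33.242 ≈ 0.1504.

|T(j6)| ≈ 0.1504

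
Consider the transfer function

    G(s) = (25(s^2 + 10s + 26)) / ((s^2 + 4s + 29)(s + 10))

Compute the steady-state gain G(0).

At s = 0 each factor (s + a) contributes a and each (s^2 + bs + c) contributes c.
G(0) = 25·(26) / ((29) · (10)) = 650/290 = 65/29.

G(0) = 65/29 ≈ 2.241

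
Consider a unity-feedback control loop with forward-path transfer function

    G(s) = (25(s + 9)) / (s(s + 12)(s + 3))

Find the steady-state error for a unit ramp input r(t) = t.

G(s) has one pole at the origin.
This is a Type 1 system. Kv = lim_{s→0} s·G(s) = 225/36 = 25/4.
e_ss = 1/Kv = 1/(25/4) = 4/25 ≈ 0.1600.

e_ss = 0.1600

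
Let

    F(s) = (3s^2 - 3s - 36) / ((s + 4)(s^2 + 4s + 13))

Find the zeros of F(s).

Set the numerator to zero: 3s^2 - 3s - 36 = 0, i.e. 3·(s^2 - s - 12) = 0.
Factoring: (s - 4)(s + 3) = 0.

s = 4, -3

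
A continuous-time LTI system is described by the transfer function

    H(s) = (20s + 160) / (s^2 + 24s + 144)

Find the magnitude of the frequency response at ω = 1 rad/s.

Substitute s = j1: numerator = 160 + j20, denominator = 143 + j24.
|H(j1)| = |160 + j20| / |143 + j24| = 161.25 / 145 ≈ 1.112.

|H(j1)| ≈ 1.112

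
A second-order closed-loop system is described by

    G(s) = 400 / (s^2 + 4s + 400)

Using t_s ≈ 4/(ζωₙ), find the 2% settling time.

Comparing s^2 + 4s + 400 to s^2 + 2ζωₙs + ωₙ²: ωₙ = 20 rad/s and ζ = 4/(2·20) = 0.1.
ζωₙ = 4/2 = 2, so t_s ≈ 4/(ζωₙ) = 4/2 = 2 s.

t_s ≈ 2 s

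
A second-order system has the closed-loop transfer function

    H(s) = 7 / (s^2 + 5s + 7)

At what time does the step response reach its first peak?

t_p ≈ 3.628 s

Comparing s^2 + 5s + 7 to s^2 + 2ζωₙs + ωₙ²: ωₙ = √7 ≈ 2.646 rad/s and ζ = 5/(2·√7) ≈ 0.9449.
ζωₙ = 5/2 = 2.5, so ω_d = ωₙ√(1−ζ²) = √(ωₙ² − (ζωₙ)²) = √(7 − 2.5²) = √0.75 ≈ 0.8660 rad/s.
t_p = π/ω_d = π/0.8660 ≈ 3.628 s.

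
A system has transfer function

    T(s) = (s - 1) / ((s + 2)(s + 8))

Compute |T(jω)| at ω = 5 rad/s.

Substitute s = j5: numerator = -1 + j5, denominator = -9 + j50.
|T(j5)| = |-1 + j5| / |-9 + j50| = 5.0990 / 50.804 ≈ 0.1004.

|T(j5)| ≈ 0.1004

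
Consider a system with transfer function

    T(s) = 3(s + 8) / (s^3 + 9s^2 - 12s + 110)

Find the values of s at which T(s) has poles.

The poles are the roots of the denominator s^3 + 9s^2 - 12s + 110 = 0.
Trying s = -11: the polynomial evaluates to 0, so (s + 11) is a factor.
Dividing out leaves s^2 - 2s + 10 = 0.
The quadratic formula then gives s = 1 ± 3j.

s = 1 ± 3j, -11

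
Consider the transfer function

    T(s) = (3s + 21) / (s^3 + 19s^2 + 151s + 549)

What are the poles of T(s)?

s = -9, -5 + 6j, -5 - 6j

The poles are the roots of the denominator s^3 + 19s^2 + 151s + 549 = 0.
Trying s = -9: the polynomial evaluates to 0, so (s + 9) is a factor.
Dividing out leaves s^2 + 10s + 61 = 0.
The quadratic formula then gives s = -5 ± 6j.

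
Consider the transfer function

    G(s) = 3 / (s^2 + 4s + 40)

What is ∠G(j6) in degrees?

∠G(j6) ≈ -80.54°

At s = j6: numerator = 3, denominator = 4 + j24.
∠G = ∠num − ∠den = 0° − (80.538°) = -80.54°.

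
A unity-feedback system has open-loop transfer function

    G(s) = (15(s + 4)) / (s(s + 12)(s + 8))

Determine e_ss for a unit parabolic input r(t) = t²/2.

e_ss = ∞

G(s) has one pole at the origin.
This is a Type 1 system; Ka = lim_{s→0} s^2·G(s) = 0, so the steady-state error for a parabola input is infinite.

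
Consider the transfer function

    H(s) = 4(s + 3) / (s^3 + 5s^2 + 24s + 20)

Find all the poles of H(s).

s = -2 ± 4j, -1

The poles are the roots of the denominator s^3 + 5s^2 + 24s + 20 = 0.
Trying s = -1: the polynomial evaluates to 0, so (s + 1) is a factor.
Dividing out leaves s^2 + 4s + 20 = 0.
The quadratic formula then gives s = -2 ± 4j.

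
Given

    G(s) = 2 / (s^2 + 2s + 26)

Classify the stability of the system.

The denominator s^2 + 2s + 26 factors as (s^2 + 2s + 26), giving poles at s = -1 ± 5j.
Since all poles lie strictly in the left half-plane, the system is stable.

stable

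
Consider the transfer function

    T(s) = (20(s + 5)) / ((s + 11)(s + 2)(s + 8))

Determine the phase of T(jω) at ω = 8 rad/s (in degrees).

At s = j8: numerator = 100 + j160, denominator = -1168 + j496.
∠T = ∠num − ∠den = 57.995° − (156.99°) = -99.00°.

∠T(j8) ≈ -99.00°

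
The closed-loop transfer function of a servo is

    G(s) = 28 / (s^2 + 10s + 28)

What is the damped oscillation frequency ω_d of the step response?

Comparing s^2 + 10s + 28 to s^2 + 2ζωₙs + ωₙ²: ωₙ = √28 ≈ 5.292 rad/s and ζ = 10/(2·√28) ≈ 0.9449.
ζωₙ = 10/2 = 5, so ω_d = ωₙ√(1−ζ²) = √(ωₙ² − (ζωₙ)²) = √(28 − 5²) = √3 ≈ 1.732 rad/s.

ω_d ≈ 1.732 rad/s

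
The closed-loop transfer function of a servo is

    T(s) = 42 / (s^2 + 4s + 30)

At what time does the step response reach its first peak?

t_p ≈ 0.6161 s

Comparing s^2 + 4s + 30 to s^2 + 2ζωₙs + ωₙ²: ωₙ = √30 ≈ 5.477 rad/s and ζ = 4/(2·√30) ≈ 0.3651.
ζωₙ = 4/2 = 2, so ω_d = ωₙ√(1−ζ²) = √(ωₙ² − (ζωₙ)²) = √(30 − 2²) = √26 ≈ 5.099 rad/s.
t_p = π/ω_d = π/5.099 ≈ 0.6161 s.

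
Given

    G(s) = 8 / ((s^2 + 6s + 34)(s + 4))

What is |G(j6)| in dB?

|G(j6)|_dB ≈ -30.2 dB

Substitute s = j6: numerator = 8, denominator = -224 + j132.
|G(j6)| = |8| / |-224 + j132| = 8 / 260 ≈ 0.03077.
In decibels: 20·log₁₀(0.03077) ≈ -30.2 dB.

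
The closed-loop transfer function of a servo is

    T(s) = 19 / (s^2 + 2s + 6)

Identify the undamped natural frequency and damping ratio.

ωₙ ≈ 2.449 rad/s, ζ ≈ 0.4082

Compare the denominator to the standard form s^2 + 2ζωₙs + ωₙ².
ωₙ² = 6, so ωₙ = √6 ≈ 2.449 rad/s.
2ζωₙ = 2, so ζ = 2/(2·√6) ≈ 0.4082.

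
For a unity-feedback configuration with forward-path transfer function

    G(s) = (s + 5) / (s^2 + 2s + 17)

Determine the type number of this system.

The denominator has no factor of s at the origin — no free integrator — so this is a Type 0 system.

Type 0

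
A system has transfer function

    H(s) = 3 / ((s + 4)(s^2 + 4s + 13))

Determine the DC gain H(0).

At s = 0 each factor (s + a) contributes a and each (s^2 + bs + c) contributes c.
H(0) = 3·1 / ((4) · (13)) = 3/52 = 3/52.

H(0) = 3/52 ≈ 0.05769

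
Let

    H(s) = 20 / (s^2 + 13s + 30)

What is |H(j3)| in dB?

Substitute s = j3: numerator = 20, denominator = 21 + j39.
|H(j3)| = |20| / |21 + j39| = 20 / 44.294 ≈ 0.4515.
In decibels: 20·log₁₀(0.4515) ≈ -6.91 dB.

|H(j3)|_dB ≈ -6.91 dB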